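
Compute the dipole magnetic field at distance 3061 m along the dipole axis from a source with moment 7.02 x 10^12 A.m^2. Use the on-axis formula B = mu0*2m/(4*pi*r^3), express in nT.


m = 7.02 x 10^12 = 7020000000000 A.m^2
2m = 14040000000000 A.m^2
r^3 = 3061^3 = 28680715981
B = (4pi*10^-7) * 14040000000000 / (4*pi * 28680715981) * 1e9
= 17643184.34256 / 360412506502.42 * 1e9
= 48952.7528 nT

48952.7528


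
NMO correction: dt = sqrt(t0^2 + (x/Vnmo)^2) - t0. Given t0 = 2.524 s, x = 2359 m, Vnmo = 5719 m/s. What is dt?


x/Vnmo = 2359/5719 = 0.412485
(x/Vnmo)^2 = 0.170144
t0^2 = 6.370576
sqrt(6.370576 + 0.170144) = 2.557483
dt = 2.557483 - 2.524 = 0.033483

0.033483


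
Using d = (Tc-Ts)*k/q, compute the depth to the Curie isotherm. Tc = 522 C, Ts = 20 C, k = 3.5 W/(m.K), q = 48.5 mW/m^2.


T_Curie - T_surf = 522 - 20 = 502 C
Convert q to W/m^2: 48.5 mW/m^2 = 0.0485 W/m^2
d = 502 * 3.5 / 0.0485 = 36226.8 m

36226.8


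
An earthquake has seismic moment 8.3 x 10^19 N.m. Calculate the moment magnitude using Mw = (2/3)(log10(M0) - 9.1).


log10(M0) = log10(8.3 x 10^19) = 19.9191
Mw = 2/3 * (19.9191 - 9.1)
= 2/3 * 10.8191
= 7.21

7.21


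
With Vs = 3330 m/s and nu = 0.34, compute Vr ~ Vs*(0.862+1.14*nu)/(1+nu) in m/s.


Numerator factor = 0.862 + 1.14*0.34 = 1.2496
Denominator = 1 + 0.34 = 1.34
Vr = 3330 * 1.2496 / 1.34 = 3105.35 m/s

3105.35


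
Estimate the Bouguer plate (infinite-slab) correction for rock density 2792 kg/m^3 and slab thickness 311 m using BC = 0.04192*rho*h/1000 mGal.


BC = 0.04192 * rho * h / 1000
= 0.04192 * 2792 * 311 / 1000
= 36.3996 mGal

36.3996


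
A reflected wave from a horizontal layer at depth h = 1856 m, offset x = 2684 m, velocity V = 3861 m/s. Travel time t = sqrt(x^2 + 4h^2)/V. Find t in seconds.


x^2 + 4h^2 = 2684^2 + 4*1856^2 = 7203856 + 13778944 = 20982800
sqrt(20982800) = 4580.6986
t = 4580.6986 / 3861 = 1.1864 s

1.1864


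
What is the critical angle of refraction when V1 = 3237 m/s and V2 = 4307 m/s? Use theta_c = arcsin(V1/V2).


V1/V2 = 3237/4307 = 0.751567
theta_c = arcsin(0.751567) = 48.7263 degrees

48.7263


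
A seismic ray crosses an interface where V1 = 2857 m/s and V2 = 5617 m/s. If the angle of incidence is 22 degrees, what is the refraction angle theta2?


sin(theta1) = sin(22 deg) = 0.374607
sin(theta2) = V2/V1 * sin(theta1) = 5617/2857 * 0.374607 = 0.736495
theta2 = arcsin(0.736495) = 47.4337 degrees

47.4337


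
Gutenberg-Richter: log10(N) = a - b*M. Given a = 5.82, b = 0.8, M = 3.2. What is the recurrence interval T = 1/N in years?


log10(N) = 5.82 - 0.8*3.2 = 3.26
N = 10^3.26 = 1819.700859
T = 1/N = 1/1819.700859 = 0.0005 years

5.000000e-04


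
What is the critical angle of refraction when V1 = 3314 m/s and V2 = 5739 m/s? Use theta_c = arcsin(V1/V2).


V1/V2 = 3314/5739 = 0.577453
theta_c = arcsin(0.577453) = 35.2716 degrees

35.2716


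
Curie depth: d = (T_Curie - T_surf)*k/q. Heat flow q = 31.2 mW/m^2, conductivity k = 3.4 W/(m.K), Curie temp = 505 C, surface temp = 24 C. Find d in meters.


T_Curie - T_surf = 505 - 24 = 481 C
Convert q to W/m^2: 31.2 mW/m^2 = 0.0312 W/m^2
d = 481 * 3.4 / 0.0312 = 52416.67 m

52416.67


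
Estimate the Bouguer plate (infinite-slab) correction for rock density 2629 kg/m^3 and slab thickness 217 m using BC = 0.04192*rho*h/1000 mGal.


BC = 0.04192 * rho * h / 1000
= 0.04192 * 2629 * 217 / 1000
= 23.9151 mGal

23.9151


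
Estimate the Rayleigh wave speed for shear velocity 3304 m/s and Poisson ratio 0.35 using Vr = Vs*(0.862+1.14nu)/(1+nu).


Numerator factor = 0.862 + 1.14*0.35 = 1.261
Denominator = 1 + 0.35 = 1.35
Vr = 3304 * 1.261 / 1.35 = 3086.18 m/s

3086.18


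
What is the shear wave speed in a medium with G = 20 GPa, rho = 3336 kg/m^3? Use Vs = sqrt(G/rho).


Convert G to Pa: G = 20e9 Pa
Compute G/rho = 20e9 / 3336 = 5995203.8369
Vs = sqrt(5995203.8369) = 2448.51 m/s

2448.51


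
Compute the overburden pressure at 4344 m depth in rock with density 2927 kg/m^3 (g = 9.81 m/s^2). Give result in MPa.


P = rho * g * z / 1e6
= 2927 * 9.81 * 4344 / 1e6
= 124733051.28 / 1e6
= 124.7331 MPa

124.7331


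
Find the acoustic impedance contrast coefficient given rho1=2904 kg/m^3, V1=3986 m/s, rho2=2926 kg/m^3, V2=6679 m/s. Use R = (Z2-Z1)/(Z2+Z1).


Z1 = 2904 * 3986 = 11575344
Z2 = 2926 * 6679 = 19542754
R = (19542754 - 11575344) / (19542754 + 11575344) = 7967410 / 31118098 = 0.256

0.256


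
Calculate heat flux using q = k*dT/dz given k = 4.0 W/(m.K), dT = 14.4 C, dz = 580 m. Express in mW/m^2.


q = k * dT / dz * 1000
= 4.0 * 14.4 / 580 * 1000
= 0.09931 * 1000
= 99.3103 mW/m^2

99.3103


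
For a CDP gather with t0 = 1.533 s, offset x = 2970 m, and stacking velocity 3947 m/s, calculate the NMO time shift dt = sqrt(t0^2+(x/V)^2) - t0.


x/Vnmo = 2970/3947 = 0.75247
(x/Vnmo)^2 = 0.566211
t0^2 = 2.350089
sqrt(2.350089 + 0.566211) = 1.707718
dt = 1.707718 - 1.533 = 0.174718

0.174718


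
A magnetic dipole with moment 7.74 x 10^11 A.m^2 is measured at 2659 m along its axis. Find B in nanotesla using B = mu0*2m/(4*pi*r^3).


m = 7.74 x 10^11 = 774000000000 A.m^2
2m = 1548000000000 A.m^2
r^3 = 2659^3 = 18799877179
B = (4pi*10^-7) * 1548000000000 / (4*pi * 18799877179) * 1e9
= 1945274.171103 / 236246224135.75 * 1e9
= 8234.0963 nT

8234.0963


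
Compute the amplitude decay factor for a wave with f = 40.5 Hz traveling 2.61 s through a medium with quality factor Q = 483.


pi*f*t/Q = pi*40.5*2.61/483 = 0.68754
A/A0 = exp(-0.68754) = 0.502811

0.502811


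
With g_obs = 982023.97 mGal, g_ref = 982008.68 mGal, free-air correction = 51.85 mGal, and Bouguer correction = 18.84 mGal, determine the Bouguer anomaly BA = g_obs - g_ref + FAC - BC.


BA = g_obs - g_ref + FAC - BC
= 982023.97 - 982008.68 + 51.85 - 18.84
= 48.3 mGal

48.3


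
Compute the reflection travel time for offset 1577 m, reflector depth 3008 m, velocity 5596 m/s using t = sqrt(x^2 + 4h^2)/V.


x^2 + 4h^2 = 1577^2 + 4*3008^2 = 2486929 + 36192256 = 38679185
sqrt(38679185) = 6219.2592
t = 6219.2592 / 5596 = 1.1114 s

1.1114


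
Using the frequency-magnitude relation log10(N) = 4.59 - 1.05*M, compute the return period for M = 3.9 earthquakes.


log10(N) = 4.59 - 1.05*3.9 = 0.495
N = 10^0.495 = 3.126079
T = 1/N = 1/3.126079 = 0.3199 years

0.3199


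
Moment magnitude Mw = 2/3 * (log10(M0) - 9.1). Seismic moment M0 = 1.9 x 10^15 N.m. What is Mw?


log10(M0) = log10(1.9 x 10^15) = 15.2788
Mw = 2/3 * (15.2788 - 9.1)
= 2/3 * 6.1788
= 4.12

4.12


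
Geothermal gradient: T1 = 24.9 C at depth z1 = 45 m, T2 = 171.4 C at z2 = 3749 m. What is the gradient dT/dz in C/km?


dT = 171.4 - 24.9 = 146.5 C
dz = 3749 - 45 = 3704 m
gradient = dT/dz * 1000 = 146.5/3704 * 1000 = 39.5518 C/km

39.5518


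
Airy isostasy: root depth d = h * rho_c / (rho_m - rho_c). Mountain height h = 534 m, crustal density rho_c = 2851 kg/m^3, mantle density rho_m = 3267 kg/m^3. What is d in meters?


rho_m - rho_c = 3267 - 2851 = 416
d = 534 * 2851 / 416
= 1522434 / 416
= 3659.7 m

3659.7


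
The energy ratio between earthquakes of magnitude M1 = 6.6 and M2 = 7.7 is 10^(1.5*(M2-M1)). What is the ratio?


M2 - M1 = 7.7 - 6.6 = 1.1
1.5 * 1.1 = 1.65
ratio = 10^1.65 = 44.67

44.67


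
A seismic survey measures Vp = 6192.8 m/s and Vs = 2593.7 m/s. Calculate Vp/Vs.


Vp/Vs = 6192.8 / 2593.7
= 2.3876

2.3876


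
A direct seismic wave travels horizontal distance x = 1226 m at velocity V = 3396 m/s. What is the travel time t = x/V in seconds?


t = x / V
= 1226 / 3396
= 0.361 s

0.361


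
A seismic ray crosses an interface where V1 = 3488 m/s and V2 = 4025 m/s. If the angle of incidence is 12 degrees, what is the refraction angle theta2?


sin(theta1) = sin(12 deg) = 0.207912
sin(theta2) = V2/V1 * sin(theta1) = 4025/3488 * 0.207912 = 0.239921
theta2 = arcsin(0.239921) = 13.8819 degrees

13.8819


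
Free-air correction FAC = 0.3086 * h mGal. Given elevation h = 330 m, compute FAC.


FAC = 0.3086 * h
= 0.3086 * 330
= 101.838 mGal

101.838


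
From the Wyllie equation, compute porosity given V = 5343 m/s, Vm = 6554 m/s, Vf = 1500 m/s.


1/V - 1/Vm = 1/5343 - 1/6554 = 3.458e-05
1/Vf - 1/Vm = 1/1500 - 1/6554 = 0.00051409
phi = 3.458e-05 / 0.00051409 = 0.0673

0.0673


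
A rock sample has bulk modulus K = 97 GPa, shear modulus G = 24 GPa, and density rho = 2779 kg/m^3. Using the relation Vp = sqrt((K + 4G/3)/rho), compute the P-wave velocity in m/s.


First compute the effective modulus:
K + 4G/3 = 97e9 + 4*24e9/3 = 129000000000.0 Pa
Then divide by density:
129000000000.0 / 2779 = 46419575.3868 Pa/(kg/m^3)
Take the square root:
Vp = sqrt(46419575.3868) = 6813.19 m/s

6813.19


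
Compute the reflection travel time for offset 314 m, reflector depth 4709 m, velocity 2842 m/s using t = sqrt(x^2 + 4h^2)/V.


x^2 + 4h^2 = 314^2 + 4*4709^2 = 98596 + 88698724 = 88797320
sqrt(88797320) = 9423.233
t = 9423.233 / 2842 = 3.3157 s

3.3157


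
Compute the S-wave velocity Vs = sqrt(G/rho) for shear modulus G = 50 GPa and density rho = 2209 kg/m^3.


Convert G to Pa: G = 50e9 Pa
Compute G/rho = 50e9 / 2209 = 22634676.3241
Vs = sqrt(22634676.3241) = 4757.59 m/s

4757.59


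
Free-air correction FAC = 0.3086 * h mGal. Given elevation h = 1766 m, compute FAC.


FAC = 0.3086 * h
= 0.3086 * 1766
= 544.9876 mGal

544.9876


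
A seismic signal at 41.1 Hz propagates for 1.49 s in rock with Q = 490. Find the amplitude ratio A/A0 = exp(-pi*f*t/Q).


pi*f*t/Q = pi*41.1*1.49/490 = 0.392629
A/A0 = exp(-0.392629) = 0.67528

0.67528


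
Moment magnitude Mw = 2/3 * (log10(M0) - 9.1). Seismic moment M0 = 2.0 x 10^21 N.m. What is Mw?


log10(M0) = log10(2.0 x 10^21) = 21.301
Mw = 2/3 * (21.301 - 9.1)
= 2/3 * 12.201
= 8.13

8.13


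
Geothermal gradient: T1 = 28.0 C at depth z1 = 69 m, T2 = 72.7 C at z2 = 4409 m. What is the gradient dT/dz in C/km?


dT = 72.7 - 28.0 = 44.7 C
dz = 4409 - 69 = 4340 m
gradient = dT/dz * 1000 = 44.7/4340 * 1000 = 10.2995 C/km

10.2995


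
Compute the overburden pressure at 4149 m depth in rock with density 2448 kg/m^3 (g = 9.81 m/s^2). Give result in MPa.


P = rho * g * z / 1e6
= 2448 * 9.81 * 4149 / 1e6
= 99637737.12 / 1e6
= 99.6377 MPa

99.6377


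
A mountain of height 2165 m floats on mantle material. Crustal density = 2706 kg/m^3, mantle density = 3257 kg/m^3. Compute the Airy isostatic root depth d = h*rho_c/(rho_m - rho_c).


rho_m - rho_c = 3257 - 2706 = 551
d = 2165 * 2706 / 551
= 5858490 / 551
= 10632.47 m

10632.47


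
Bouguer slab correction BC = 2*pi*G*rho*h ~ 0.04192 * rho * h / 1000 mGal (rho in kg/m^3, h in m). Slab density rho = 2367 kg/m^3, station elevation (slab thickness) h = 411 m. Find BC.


BC = 0.04192 * rho * h / 1000
= 0.04192 * 2367 * 411 / 1000
= 40.7813 mGal

40.7813


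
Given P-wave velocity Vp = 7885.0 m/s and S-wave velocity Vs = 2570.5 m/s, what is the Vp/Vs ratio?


Vp/Vs = 7885.0 / 2570.5
= 3.0675

3.0675


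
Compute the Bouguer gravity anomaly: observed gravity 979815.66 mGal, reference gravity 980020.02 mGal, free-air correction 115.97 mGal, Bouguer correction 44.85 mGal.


BA = g_obs - g_ref + FAC - BC
= 979815.66 - 980020.02 + 115.97 - 44.85
= -133.24 mGal

-133.24


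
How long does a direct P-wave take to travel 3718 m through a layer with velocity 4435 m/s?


t = x / V
= 3718 / 4435
= 0.8383 s

0.8383


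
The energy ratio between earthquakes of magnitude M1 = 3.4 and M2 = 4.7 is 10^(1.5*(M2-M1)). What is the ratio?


M2 - M1 = 4.7 - 3.4 = 1.3
1.5 * 1.3 = 1.95
ratio = 10^1.95 = 89.13

89.13


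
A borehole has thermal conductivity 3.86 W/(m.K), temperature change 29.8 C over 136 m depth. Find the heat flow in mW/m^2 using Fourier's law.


q = k * dT / dz * 1000
= 3.86 * 29.8 / 136 * 1000
= 0.845794 * 1000
= 845.7941 mW/m^2

845.7941


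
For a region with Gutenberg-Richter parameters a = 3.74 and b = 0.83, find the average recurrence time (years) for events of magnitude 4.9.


log10(N) = 3.74 - 0.83*4.9 = -0.327
N = 10^-0.327 = 0.470977
T = 1/N = 1/0.470977 = 2.1232 years

2.1232


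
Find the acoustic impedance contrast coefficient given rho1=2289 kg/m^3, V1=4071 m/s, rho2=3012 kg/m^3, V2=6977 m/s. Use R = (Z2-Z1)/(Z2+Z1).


Z1 = 2289 * 4071 = 9318519
Z2 = 3012 * 6977 = 21014724
R = (21014724 - 9318519) / (21014724 + 9318519) = 11696205 / 30333243 = 0.3856

0.3856


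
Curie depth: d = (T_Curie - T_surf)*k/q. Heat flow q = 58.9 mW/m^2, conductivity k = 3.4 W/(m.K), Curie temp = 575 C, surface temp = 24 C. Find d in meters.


T_Curie - T_surf = 575 - 24 = 551 C
Convert q to W/m^2: 58.9 mW/m^2 = 0.0589 W/m^2
d = 551 * 3.4 / 0.0589 = 31806.45 m

31806.45


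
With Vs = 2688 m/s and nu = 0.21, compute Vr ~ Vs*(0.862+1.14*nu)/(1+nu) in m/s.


Numerator factor = 0.862 + 1.14*0.21 = 1.1014
Denominator = 1 + 0.21 = 1.21
Vr = 2688 * 1.1014 / 1.21 = 2446.75 m/s

2446.75


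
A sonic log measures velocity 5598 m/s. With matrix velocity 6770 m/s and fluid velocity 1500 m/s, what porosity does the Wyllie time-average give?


1/V - 1/Vm = 1/5598 - 1/6770 = 3.092e-05
1/Vf - 1/Vm = 1/1500 - 1/6770 = 0.00051896
phi = 3.092e-05 / 0.00051896 = 0.0596

0.0596


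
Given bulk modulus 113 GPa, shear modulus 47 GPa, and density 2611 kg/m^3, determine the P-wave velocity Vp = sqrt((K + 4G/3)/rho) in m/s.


First compute the effective modulus:
K + 4G/3 = 113e9 + 4*47e9/3 = 175666666666.67 Pa
Then divide by density:
175666666666.67 / 2611 = 67279458.7004 Pa/(kg/m^3)
Take the square root:
Vp = sqrt(67279458.7004) = 8202.41 m/s

8202.41


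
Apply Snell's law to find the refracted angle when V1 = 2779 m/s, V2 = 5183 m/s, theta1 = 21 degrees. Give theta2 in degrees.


sin(theta1) = sin(21 deg) = 0.358368
sin(theta2) = V2/V1 * sin(theta1) = 5183/2779 * 0.358368 = 0.668378
theta2 = arcsin(0.668378) = 41.942 degrees

41.942


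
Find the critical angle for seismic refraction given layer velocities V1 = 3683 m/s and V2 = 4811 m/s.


V1/V2 = 3683/4811 = 0.765537
theta_c = arcsin(0.765537) = 49.9548 degrees

49.9548


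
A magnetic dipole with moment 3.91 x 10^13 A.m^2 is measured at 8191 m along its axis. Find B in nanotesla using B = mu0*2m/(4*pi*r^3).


m = 3.91 x 10^13 = 39100000000000 A.m^2
2m = 78200000000000 A.m^2
r^3 = 8191^3 = 549554511871
B = (4pi*10^-7) * 78200000000000 / (4*pi * 549554511871) * 1e9
= 98269018.204289 / 6905905668964.23 * 1e9
= 14229.7076 nT

14229.7076


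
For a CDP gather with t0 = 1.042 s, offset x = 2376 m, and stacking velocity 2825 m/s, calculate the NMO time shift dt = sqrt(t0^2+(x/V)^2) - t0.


x/Vnmo = 2376/2825 = 0.841062
(x/Vnmo)^2 = 0.707385
t0^2 = 1.085764
sqrt(1.085764 + 0.707385) = 1.339085
dt = 1.339085 - 1.042 = 0.297085

0.297085


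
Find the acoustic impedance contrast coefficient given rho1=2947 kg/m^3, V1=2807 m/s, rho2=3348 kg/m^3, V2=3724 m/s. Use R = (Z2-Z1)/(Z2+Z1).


Z1 = 2947 * 2807 = 8272229
Z2 = 3348 * 3724 = 12467952
R = (12467952 - 8272229) / (12467952 + 8272229) = 4195723 / 20740181 = 0.2023

0.2023


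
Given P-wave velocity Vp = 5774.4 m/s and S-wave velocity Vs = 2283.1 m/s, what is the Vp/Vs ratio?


Vp/Vs = 5774.4 / 2283.1
= 2.5292

2.5292


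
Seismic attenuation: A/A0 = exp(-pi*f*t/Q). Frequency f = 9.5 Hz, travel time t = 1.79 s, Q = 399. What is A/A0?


pi*f*t/Q = pi*9.5*1.79/399 = 0.133892
A/A0 = exp(-0.133892) = 0.874685

0.874685


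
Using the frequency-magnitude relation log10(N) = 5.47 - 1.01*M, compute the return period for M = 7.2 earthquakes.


log10(N) = 5.47 - 1.01*7.2 = -1.802
N = 10^-1.802 = 0.015776
T = 1/N = 1/0.015776 = 63.387 years

63.387


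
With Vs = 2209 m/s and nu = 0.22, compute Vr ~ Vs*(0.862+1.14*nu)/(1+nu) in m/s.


Numerator factor = 0.862 + 1.14*0.22 = 1.1128
Denominator = 1 + 0.22 = 1.22
Vr = 2209 * 1.1128 / 1.22 = 2014.9 m/s

2014.9


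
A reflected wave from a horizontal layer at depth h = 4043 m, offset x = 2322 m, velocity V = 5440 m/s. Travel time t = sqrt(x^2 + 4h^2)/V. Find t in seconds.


x^2 + 4h^2 = 2322^2 + 4*4043^2 = 5391684 + 65383396 = 70775080
sqrt(70775080) = 8412.7926
t = 8412.7926 / 5440 = 1.5465 s

1.5465


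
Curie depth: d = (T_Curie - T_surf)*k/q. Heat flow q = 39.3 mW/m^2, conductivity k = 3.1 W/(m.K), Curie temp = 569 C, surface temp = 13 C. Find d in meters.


T_Curie - T_surf = 569 - 13 = 556 C
Convert q to W/m^2: 39.3 mW/m^2 = 0.0393 W/m^2
d = 556 * 3.1 / 0.0393 = 43857.51 m

43857.51


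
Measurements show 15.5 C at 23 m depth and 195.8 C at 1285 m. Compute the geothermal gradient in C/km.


dT = 195.8 - 15.5 = 180.3 C
dz = 1285 - 23 = 1262 m
gradient = dT/dz * 1000 = 180.3/1262 * 1000 = 142.8685 C/km

142.8685


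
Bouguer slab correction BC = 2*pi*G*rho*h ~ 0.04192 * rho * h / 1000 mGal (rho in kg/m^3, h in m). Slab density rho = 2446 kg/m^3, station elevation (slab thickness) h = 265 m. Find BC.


BC = 0.04192 * rho * h / 1000
= 0.04192 * 2446 * 265 / 1000
= 27.1721 mGal

27.1721


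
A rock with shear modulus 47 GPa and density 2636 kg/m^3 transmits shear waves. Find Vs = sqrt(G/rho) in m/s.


Convert G to Pa: G = 47e9 Pa
Compute G/rho = 47e9 / 2636 = 17830045.5235
Vs = sqrt(17830045.5235) = 4222.56 m/s

4222.56


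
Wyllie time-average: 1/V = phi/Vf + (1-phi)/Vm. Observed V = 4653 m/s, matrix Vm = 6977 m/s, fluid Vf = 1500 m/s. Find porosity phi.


1/V - 1/Vm = 1/4653 - 1/6977 = 7.159e-05
1/Vf - 1/Vm = 1/1500 - 1/6977 = 0.00052334
phi = 7.159e-05 / 0.00052334 = 0.1368

0.1368


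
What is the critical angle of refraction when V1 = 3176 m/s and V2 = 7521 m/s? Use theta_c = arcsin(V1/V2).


V1/V2 = 3176/7521 = 0.422284
theta_c = arcsin(0.422284) = 24.9789 degrees

24.9789


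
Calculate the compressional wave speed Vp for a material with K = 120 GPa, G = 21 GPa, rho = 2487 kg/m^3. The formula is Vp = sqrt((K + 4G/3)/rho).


First compute the effective modulus:
K + 4G/3 = 120e9 + 4*21e9/3 = 148000000000.0 Pa
Then divide by density:
148000000000.0 / 2487 = 59509449.1355 Pa/(kg/m^3)
Take the square root:
Vp = sqrt(59509449.1355) = 7714.24 m/s

7714.24


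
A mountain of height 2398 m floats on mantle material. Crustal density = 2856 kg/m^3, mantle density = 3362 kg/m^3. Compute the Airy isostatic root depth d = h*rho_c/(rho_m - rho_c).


rho_m - rho_c = 3362 - 2856 = 506
d = 2398 * 2856 / 506
= 6848688 / 506
= 13534.96 m

13534.96


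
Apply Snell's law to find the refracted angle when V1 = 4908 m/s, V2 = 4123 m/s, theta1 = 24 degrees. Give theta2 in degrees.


sin(theta1) = sin(24 deg) = 0.406737
sin(theta2) = V2/V1 * sin(theta1) = 4123/4908 * 0.406737 = 0.341682
theta2 = arcsin(0.341682) = 19.9794 degrees

19.9794


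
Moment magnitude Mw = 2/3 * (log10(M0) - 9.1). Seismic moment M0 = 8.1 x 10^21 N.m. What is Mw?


log10(M0) = log10(8.1 x 10^21) = 21.9085
Mw = 2/3 * (21.9085 - 9.1)
= 2/3 * 12.8085
= 8.54

8.54


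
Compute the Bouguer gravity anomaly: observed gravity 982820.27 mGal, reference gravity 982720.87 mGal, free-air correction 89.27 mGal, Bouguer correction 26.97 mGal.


BA = g_obs - g_ref + FAC - BC
= 982820.27 - 982720.87 + 89.27 - 26.97
= 161.7 mGal

161.7


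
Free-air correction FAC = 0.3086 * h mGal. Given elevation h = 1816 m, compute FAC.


FAC = 0.3086 * h
= 0.3086 * 1816
= 560.4176 mGal

560.4176


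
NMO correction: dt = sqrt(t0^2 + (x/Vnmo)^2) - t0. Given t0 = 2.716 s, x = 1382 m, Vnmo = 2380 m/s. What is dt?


x/Vnmo = 1382/2380 = 0.580672
(x/Vnmo)^2 = 0.33718
t0^2 = 7.376656
sqrt(7.376656 + 0.33718) = 2.777379
dt = 2.777379 - 2.716 = 0.061379

0.061379


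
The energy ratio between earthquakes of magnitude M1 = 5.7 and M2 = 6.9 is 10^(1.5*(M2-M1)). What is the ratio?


M2 - M1 = 6.9 - 5.7 = 1.2
1.5 * 1.2 = 1.8
ratio = 10^1.8 = 63.1

63.1


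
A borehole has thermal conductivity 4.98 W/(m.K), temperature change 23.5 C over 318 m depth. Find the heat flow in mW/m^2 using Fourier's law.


q = k * dT / dz * 1000
= 4.98 * 23.5 / 318 * 1000
= 0.368019 * 1000
= 368.0189 mW/m^2

368.0189


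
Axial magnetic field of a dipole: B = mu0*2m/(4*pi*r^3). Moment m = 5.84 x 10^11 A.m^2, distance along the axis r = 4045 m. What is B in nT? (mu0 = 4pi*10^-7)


m = 5.84 x 10^11 = 584000000000 A.m^2
2m = 1168000000000 A.m^2
r^3 = 4045^3 = 66184391125
B = (4pi*10^-7) * 1168000000000 / (4*pi * 66184391125) * 1e9
= 1467752.087757 / 831697587762.45 * 1e9
= 1764.7666 nT

1764.7666


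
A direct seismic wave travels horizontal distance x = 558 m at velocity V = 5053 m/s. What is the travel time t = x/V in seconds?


t = x / V
= 558 / 5053
= 0.1104 s

0.1104


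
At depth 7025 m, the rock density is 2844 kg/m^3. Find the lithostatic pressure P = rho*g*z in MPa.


P = rho * g * z / 1e6
= 2844 * 9.81 * 7025 / 1e6
= 195994971.0 / 1e6
= 195.995 MPa

195.995


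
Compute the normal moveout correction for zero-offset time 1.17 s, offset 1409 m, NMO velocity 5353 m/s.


x/Vnmo = 1409/5353 = 0.263217
(x/Vnmo)^2 = 0.069283
t0^2 = 1.3689
sqrt(1.3689 + 0.069283) = 1.199243
dt = 1.199243 - 1.17 = 0.029243

0.029243


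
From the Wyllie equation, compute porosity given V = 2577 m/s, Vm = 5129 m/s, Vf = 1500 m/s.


1/V - 1/Vm = 1/2577 - 1/5129 = 0.00019308
1/Vf - 1/Vm = 1/1500 - 1/5129 = 0.0004717
phi = 0.00019308 / 0.0004717 = 0.4093

0.4093


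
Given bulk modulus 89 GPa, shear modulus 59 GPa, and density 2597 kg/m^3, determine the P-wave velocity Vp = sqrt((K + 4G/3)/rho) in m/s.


First compute the effective modulus:
K + 4G/3 = 89e9 + 4*59e9/3 = 167666666666.67 Pa
Then divide by density:
167666666666.67 / 2597 = 64561673.7261 Pa/(kg/m^3)
Take the square root:
Vp = sqrt(64561673.7261) = 8035.03 m/s

8035.03


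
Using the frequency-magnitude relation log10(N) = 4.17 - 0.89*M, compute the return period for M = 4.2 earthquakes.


log10(N) = 4.17 - 0.89*4.2 = 0.432
N = 10^0.432 = 2.703958
T = 1/N = 1/2.703958 = 0.3698 years

0.3698


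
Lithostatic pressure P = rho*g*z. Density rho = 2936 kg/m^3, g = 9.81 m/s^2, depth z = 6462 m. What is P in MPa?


P = rho * g * z / 1e6
= 2936 * 9.81 * 6462 / 1e6
= 186119557.92 / 1e6
= 186.1196 MPa

186.1196


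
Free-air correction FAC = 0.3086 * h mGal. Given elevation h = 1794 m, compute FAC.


FAC = 0.3086 * h
= 0.3086 * 1794
= 553.6284 mGal

553.6284


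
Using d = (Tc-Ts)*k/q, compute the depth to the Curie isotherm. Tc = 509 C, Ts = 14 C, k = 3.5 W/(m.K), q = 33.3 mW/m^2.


T_Curie - T_surf = 509 - 14 = 495 C
Convert q to W/m^2: 33.3 mW/m^2 = 0.0333 W/m^2
d = 495 * 3.5 / 0.0333 = 52027.03 m

52027.03


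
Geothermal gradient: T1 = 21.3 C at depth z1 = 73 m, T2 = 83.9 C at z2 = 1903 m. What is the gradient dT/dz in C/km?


dT = 83.9 - 21.3 = 62.6 C
dz = 1903 - 73 = 1830 m
gradient = dT/dz * 1000 = 62.6/1830 * 1000 = 34.2077 C/km

34.2077


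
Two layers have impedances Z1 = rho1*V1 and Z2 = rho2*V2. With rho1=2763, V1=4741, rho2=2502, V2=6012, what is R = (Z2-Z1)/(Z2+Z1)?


Z1 = 2763 * 4741 = 13099383
Z2 = 2502 * 6012 = 15042024
R = (15042024 - 13099383) / (15042024 + 13099383) = 1942641 / 28141407 = 0.069

0.069


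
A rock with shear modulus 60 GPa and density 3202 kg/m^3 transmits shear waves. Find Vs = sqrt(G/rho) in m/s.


Convert G to Pa: G = 60e9 Pa
Compute G/rho = 60e9 / 3202 = 18738288.5696
Vs = sqrt(18738288.5696) = 4328.77 m/s

4328.77


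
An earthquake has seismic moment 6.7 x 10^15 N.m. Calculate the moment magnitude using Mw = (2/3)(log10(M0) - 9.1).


log10(M0) = log10(6.7 x 10^15) = 15.8261
Mw = 2/3 * (15.8261 - 9.1)
= 2/3 * 6.7261
= 4.48

4.48


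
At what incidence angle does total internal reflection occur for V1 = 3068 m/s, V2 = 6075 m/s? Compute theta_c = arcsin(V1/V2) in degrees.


V1/V2 = 3068/6075 = 0.505021
theta_c = arcsin(0.505021) = 30.3327 degrees

30.3327


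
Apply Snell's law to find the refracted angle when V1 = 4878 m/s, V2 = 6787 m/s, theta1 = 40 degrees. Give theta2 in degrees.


sin(theta1) = sin(40 deg) = 0.642788
sin(theta2) = V2/V1 * sin(theta1) = 6787/4878 * 0.642788 = 0.894342
theta2 = arcsin(0.894342) = 63.424 degrees

63.424


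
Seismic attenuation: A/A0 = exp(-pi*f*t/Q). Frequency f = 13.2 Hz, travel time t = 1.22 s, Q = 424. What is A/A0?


pi*f*t/Q = pi*13.2*1.22/424 = 0.119321
A/A0 = exp(-0.119321) = 0.887523

0.887523


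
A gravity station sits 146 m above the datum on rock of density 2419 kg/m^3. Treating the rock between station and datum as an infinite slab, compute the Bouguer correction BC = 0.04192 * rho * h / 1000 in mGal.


BC = 0.04192 * rho * h / 1000
= 0.04192 * 2419 * 146 / 1000
= 14.8051 mGal

14.8051


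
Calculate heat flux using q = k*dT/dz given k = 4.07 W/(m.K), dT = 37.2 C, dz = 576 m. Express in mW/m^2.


q = k * dT / dz * 1000
= 4.07 * 37.2 / 576 * 1000
= 0.262854 * 1000
= 262.8542 mW/m^2

262.8542


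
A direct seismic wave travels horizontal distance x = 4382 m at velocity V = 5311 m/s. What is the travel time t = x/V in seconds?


t = x / V
= 4382 / 5311
= 0.8251 s

0.8251


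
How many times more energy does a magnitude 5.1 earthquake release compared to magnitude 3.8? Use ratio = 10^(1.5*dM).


M2 - M1 = 5.1 - 3.8 = 1.3
1.5 * 1.3 = 1.95
ratio = 10^1.95 = 89.13

89.13


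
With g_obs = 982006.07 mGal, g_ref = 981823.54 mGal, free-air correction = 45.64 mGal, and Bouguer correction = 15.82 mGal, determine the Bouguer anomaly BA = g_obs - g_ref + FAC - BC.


BA = g_obs - g_ref + FAC - BC
= 982006.07 - 981823.54 + 45.64 - 15.82
= 212.35 mGal

212.35


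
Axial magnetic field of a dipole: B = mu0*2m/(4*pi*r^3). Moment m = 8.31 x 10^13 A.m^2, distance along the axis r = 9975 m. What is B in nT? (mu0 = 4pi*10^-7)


m = 8.31 x 10^13 = 83100000000000 A.m^2
2m = 166200000000000 A.m^2
r^3 = 9975^3 = 992518734375
B = (4pi*10^-7) * 166200000000000 / (4*pi * 992518734375) * 1e9
= 208853079.610649 / 12472358257850.96 * 1e9
= 16745.2759 nT

16745.2759


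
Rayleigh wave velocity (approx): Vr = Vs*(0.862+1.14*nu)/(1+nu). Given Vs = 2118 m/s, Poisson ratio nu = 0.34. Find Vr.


Numerator factor = 0.862 + 1.14*0.34 = 1.2496
Denominator = 1 + 0.34 = 1.34
Vr = 2118 * 1.2496 / 1.34 = 1975.11 m/s

1975.11


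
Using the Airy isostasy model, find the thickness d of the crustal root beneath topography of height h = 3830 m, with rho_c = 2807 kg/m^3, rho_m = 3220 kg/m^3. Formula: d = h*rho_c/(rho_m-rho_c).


rho_m - rho_c = 3220 - 2807 = 413
d = 3830 * 2807 / 413
= 10750810 / 413
= 26031.02 m

26031.02


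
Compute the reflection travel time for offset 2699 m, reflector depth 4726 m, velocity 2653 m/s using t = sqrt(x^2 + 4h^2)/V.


x^2 + 4h^2 = 2699^2 + 4*4726^2 = 7284601 + 89340304 = 96624905
sqrt(96624905) = 9829.7968
t = 9829.7968 / 2653 = 3.7052 s

3.7052


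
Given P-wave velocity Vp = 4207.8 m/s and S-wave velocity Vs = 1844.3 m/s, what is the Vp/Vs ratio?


Vp/Vs = 4207.8 / 1844.3
= 2.2815

2.2815


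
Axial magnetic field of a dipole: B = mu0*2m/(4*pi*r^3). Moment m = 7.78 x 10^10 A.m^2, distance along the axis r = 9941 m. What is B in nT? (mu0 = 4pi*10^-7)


m = 7.78 x 10^10 = 77800000000 A.m^2
2m = 155600000000 A.m^2
r^3 = 9941^3 = 982404224621
B = (4pi*10^-7) * 155600000000 / (4*pi * 982404224621) * 1e9
= 195532.726759 / 12345255579699.64 * 1e9
= 15.8387 nT

15.8387


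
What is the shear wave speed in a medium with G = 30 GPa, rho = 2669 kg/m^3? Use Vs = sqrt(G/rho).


Convert G to Pa: G = 30e9 Pa
Compute G/rho = 30e9 / 2669 = 11240164.8558
Vs = sqrt(11240164.8558) = 3352.64 m/s

3352.64


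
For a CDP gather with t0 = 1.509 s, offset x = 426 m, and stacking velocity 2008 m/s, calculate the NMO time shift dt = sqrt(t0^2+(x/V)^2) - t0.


x/Vnmo = 426/2008 = 0.212151
(x/Vnmo)^2 = 0.045008
t0^2 = 2.277081
sqrt(2.277081 + 0.045008) = 1.52384
dt = 1.52384 - 1.509 = 0.01484

0.01484


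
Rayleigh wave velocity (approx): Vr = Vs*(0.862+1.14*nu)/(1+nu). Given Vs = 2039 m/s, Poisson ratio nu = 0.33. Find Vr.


Numerator factor = 0.862 + 1.14*0.33 = 1.2382
Denominator = 1 + 0.33 = 1.33
Vr = 2039 * 1.2382 / 1.33 = 1898.26 m/s

1898.26


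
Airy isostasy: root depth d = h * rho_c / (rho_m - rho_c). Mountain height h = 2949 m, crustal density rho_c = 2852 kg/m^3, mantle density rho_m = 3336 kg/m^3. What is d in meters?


rho_m - rho_c = 3336 - 2852 = 484
d = 2949 * 2852 / 484
= 8410548 / 484
= 17377.17 m

17377.17


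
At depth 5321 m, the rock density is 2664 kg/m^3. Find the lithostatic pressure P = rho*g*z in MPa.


P = rho * g * z / 1e6
= 2664 * 9.81 * 5321 / 1e6
= 139058162.64 / 1e6
= 139.0582 MPa

139.0582


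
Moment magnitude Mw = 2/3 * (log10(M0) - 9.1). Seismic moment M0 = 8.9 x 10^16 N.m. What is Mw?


log10(M0) = log10(8.9 x 10^16) = 16.9494
Mw = 2/3 * (16.9494 - 9.1)
= 2/3 * 7.8494
= 5.23

5.23


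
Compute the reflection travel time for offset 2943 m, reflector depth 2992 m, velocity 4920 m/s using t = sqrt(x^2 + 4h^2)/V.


x^2 + 4h^2 = 2943^2 + 4*2992^2 = 8661249 + 35808256 = 44469505
sqrt(44469505) = 6668.5459
t = 6668.5459 / 4920 = 1.3554 s

1.3554


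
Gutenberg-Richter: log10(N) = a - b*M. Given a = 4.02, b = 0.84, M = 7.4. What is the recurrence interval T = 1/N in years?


log10(N) = 4.02 - 0.84*7.4 = -2.196
N = 10^-2.196 = 0.006368
T = 1/N = 1/0.006368 = 157.0363 years

157.0363


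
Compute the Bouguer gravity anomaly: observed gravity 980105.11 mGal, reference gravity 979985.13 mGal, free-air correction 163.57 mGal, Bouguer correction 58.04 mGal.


BA = g_obs - g_ref + FAC - BC
= 980105.11 - 979985.13 + 163.57 - 58.04
= 225.51 mGal

225.51


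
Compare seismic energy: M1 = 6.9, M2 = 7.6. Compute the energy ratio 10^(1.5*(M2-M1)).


M2 - M1 = 7.6 - 6.9 = 0.7
1.5 * 0.7 = 1.05
ratio = 10^1.05 = 11.22

11.22


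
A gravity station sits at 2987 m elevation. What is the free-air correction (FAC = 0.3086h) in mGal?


FAC = 0.3086 * h
= 0.3086 * 2987
= 921.7882 mGal

921.7882


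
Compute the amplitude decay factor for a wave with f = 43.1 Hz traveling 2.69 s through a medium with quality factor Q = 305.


pi*f*t/Q = pi*43.1*2.69/305 = 1.194207
A/A0 = exp(-1.194207) = 0.302944

0.302944


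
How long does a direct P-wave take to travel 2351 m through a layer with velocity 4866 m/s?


t = x / V
= 2351 / 4866
= 0.4831 s

0.4831


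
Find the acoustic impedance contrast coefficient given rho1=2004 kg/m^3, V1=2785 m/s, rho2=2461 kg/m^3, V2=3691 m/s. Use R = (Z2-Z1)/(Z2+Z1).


Z1 = 2004 * 2785 = 5581140
Z2 = 2461 * 3691 = 9083551
R = (9083551 - 5581140) / (9083551 + 5581140) = 3502411 / 14664691 = 0.2388

0.2388


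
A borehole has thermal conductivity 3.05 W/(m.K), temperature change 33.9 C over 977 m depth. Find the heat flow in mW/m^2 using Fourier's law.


q = k * dT / dz * 1000
= 3.05 * 33.9 / 977 * 1000
= 0.105829 * 1000
= 105.8291 mW/m^2

105.8291


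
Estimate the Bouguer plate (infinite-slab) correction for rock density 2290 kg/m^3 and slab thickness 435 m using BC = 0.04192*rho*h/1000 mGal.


BC = 0.04192 * rho * h / 1000
= 0.04192 * 2290 * 435 / 1000
= 41.7586 mGal

41.7586


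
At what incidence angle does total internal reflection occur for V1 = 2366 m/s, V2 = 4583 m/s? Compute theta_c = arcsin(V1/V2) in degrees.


V1/V2 = 2366/4583 = 0.516256
theta_c = arcsin(0.516256) = 31.0814 degrees

31.0814


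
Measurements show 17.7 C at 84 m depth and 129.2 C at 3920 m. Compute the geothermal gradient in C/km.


dT = 129.2 - 17.7 = 111.5 C
dz = 3920 - 84 = 3836 m
gradient = dT/dz * 1000 = 111.5/3836 * 1000 = 29.0667 C/km

29.0667


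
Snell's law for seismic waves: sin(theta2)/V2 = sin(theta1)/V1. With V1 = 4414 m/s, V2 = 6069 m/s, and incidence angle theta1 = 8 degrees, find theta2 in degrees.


sin(theta1) = sin(8 deg) = 0.139173
sin(theta2) = V2/V1 * sin(theta1) = 6069/4414 * 0.139173 = 0.191355
theta2 = arcsin(0.191355) = 11.0319 degrees

11.0319


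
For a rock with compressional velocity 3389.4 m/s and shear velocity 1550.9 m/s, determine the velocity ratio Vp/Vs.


Vp/Vs = 3389.4 / 1550.9
= 2.1854

2.1854


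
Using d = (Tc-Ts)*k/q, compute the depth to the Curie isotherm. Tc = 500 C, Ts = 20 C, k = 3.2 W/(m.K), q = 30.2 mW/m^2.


T_Curie - T_surf = 500 - 20 = 480 C
Convert q to W/m^2: 30.2 mW/m^2 = 0.0302 W/m^2
d = 480 * 3.2 / 0.0302 = 50860.93 m

50860.93


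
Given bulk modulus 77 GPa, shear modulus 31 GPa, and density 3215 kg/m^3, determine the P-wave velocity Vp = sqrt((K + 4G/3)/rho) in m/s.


First compute the effective modulus:
K + 4G/3 = 77e9 + 4*31e9/3 = 118333333333.33 Pa
Then divide by density:
118333333333.33 / 3215 = 36806635.5625 Pa/(kg/m^3)
Take the square root:
Vp = sqrt(36806635.5625) = 6066.85 m/s

6066.85


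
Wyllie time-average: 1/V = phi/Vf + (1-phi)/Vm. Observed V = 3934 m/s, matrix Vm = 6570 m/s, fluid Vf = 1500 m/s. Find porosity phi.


1/V - 1/Vm = 1/3934 - 1/6570 = 0.00010199
1/Vf - 1/Vm = 1/1500 - 1/6570 = 0.00051446
phi = 0.00010199 / 0.00051446 = 0.1982

0.1982


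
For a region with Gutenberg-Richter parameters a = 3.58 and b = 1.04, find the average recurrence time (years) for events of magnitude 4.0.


log10(N) = 3.58 - 1.04*4.0 = -0.58
N = 10^-0.58 = 0.263027
T = 1/N = 1/0.263027 = 3.8019 years

3.8019


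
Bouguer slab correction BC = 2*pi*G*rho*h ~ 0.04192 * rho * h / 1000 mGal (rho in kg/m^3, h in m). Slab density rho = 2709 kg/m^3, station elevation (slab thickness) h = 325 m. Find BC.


BC = 0.04192 * rho * h / 1000
= 0.04192 * 2709 * 325 / 1000
= 36.9074 mGal

36.9074


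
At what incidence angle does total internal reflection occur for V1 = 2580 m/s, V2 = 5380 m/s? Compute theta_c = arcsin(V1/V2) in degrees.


V1/V2 = 2580/5380 = 0.479554
theta_c = arcsin(0.479554) = 28.6563 degrees

28.6563


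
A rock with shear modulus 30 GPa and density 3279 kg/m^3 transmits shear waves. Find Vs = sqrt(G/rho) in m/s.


Convert G to Pa: G = 30e9 Pa
Compute G/rho = 30e9 / 3279 = 9149130.8326
Vs = sqrt(9149130.8326) = 3024.75 m/s

3024.75


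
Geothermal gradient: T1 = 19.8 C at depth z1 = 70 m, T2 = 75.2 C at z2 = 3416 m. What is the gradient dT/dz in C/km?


dT = 75.2 - 19.8 = 55.4 C
dz = 3416 - 70 = 3346 m
gradient = dT/dz * 1000 = 55.4/3346 * 1000 = 16.5571 C/km

16.5571


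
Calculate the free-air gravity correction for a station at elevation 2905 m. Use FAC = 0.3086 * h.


FAC = 0.3086 * h
= 0.3086 * 2905
= 896.483 mGal

896.483


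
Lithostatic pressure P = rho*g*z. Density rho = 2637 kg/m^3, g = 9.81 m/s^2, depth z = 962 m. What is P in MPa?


P = rho * g * z / 1e6
= 2637 * 9.81 * 962 / 1e6
= 24885949.14 / 1e6
= 24.8859 MPa

24.8859


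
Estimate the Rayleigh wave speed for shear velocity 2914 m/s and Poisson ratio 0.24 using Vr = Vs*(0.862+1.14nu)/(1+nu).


Numerator factor = 0.862 + 1.14*0.24 = 1.1356
Denominator = 1 + 0.24 = 1.24
Vr = 2914 * 1.1356 / 1.24 = 2668.66 m/s

2668.66


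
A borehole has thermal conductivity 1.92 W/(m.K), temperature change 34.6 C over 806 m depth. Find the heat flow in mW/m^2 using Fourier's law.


q = k * dT / dz * 1000
= 1.92 * 34.6 / 806 * 1000
= 0.082422 * 1000
= 82.4218 mW/m^2

82.4218


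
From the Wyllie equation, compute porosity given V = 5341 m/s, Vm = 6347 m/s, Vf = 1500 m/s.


1/V - 1/Vm = 1/5341 - 1/6347 = 2.968e-05
1/Vf - 1/Vm = 1/1500 - 1/6347 = 0.00050911
phi = 2.968e-05 / 0.00050911 = 0.0583

0.0583


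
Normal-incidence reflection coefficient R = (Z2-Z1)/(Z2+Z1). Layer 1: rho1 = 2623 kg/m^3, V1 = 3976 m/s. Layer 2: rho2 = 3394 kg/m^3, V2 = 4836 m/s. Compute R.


Z1 = 2623 * 3976 = 10429048
Z2 = 3394 * 4836 = 16413384
R = (16413384 - 10429048) / (16413384 + 10429048) = 5984336 / 26842432 = 0.2229

0.2229


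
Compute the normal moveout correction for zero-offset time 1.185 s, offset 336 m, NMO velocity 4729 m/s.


x/Vnmo = 336/4729 = 0.071051
(x/Vnmo)^2 = 0.005048
t0^2 = 1.404225
sqrt(1.404225 + 0.005048) = 1.187128
dt = 1.187128 - 1.185 = 0.002128

0.002128


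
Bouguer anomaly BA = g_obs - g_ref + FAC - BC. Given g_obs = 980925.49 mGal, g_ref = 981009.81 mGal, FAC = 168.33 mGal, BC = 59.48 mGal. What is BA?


BA = g_obs - g_ref + FAC - BC
= 980925.49 - 981009.81 + 168.33 - 59.48
= 24.53 mGal

24.53


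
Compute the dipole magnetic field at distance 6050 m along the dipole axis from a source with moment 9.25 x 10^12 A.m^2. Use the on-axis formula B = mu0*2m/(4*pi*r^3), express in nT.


m = 9.25 x 10^12 = 9250000000000 A.m^2
2m = 18500000000000 A.m^2
r^3 = 6050^3 = 221445125000
B = (4pi*10^-7) * 18500000000000 / (4*pi * 221445125000) * 1e9
= 23247785.636564 / 2782761511493.09 * 1e9
= 8354.2142 nT

8354.2142


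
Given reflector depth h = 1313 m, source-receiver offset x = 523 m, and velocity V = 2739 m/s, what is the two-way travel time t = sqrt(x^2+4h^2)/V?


x^2 + 4h^2 = 523^2 + 4*1313^2 = 273529 + 6895876 = 7169405
sqrt(7169405) = 2677.5745
t = 2677.5745 / 2739 = 0.9776 s

0.9776


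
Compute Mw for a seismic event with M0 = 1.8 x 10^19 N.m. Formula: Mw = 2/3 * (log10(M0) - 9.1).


log10(M0) = log10(1.8 x 10^19) = 19.2553
Mw = 2/3 * (19.2553 - 9.1)
= 2/3 * 10.1553
= 6.77

6.77


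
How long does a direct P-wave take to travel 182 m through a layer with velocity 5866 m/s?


t = x / V
= 182 / 5866
= 0.031 s

0.031


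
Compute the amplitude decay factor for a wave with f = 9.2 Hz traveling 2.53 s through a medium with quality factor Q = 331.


pi*f*t/Q = pi*9.2*2.53/331 = 0.220918
A/A0 = exp(-0.220918) = 0.801783

0.801783


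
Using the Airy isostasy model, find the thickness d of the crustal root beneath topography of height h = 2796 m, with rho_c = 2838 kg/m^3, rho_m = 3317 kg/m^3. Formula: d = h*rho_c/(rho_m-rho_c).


rho_m - rho_c = 3317 - 2838 = 479
d = 2796 * 2838 / 479
= 7935048 / 479
= 16565.86 m

16565.86


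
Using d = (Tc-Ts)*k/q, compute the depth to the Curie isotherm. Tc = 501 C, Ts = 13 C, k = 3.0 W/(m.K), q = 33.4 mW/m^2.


T_Curie - T_surf = 501 - 13 = 488 C
Convert q to W/m^2: 33.4 mW/m^2 = 0.0334 W/m^2
d = 488 * 3.0 / 0.0334 = 43832.34 m

43832.34


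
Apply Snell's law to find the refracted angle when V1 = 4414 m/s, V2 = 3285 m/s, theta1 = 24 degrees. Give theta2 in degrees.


sin(theta1) = sin(24 deg) = 0.406737
sin(theta2) = V2/V1 * sin(theta1) = 3285/4414 * 0.406737 = 0.302703
theta2 = arcsin(0.302703) = 17.62 degrees

17.62


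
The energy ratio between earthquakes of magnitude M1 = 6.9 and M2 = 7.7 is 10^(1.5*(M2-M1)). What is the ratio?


M2 - M1 = 7.7 - 6.9 = 0.8
1.5 * 0.8 = 1.2
ratio = 10^1.2 = 15.85

15.85


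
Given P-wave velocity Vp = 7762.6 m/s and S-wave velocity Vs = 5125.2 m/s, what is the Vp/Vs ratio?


Vp/Vs = 7762.6 / 5125.2
= 1.5146

1.5146


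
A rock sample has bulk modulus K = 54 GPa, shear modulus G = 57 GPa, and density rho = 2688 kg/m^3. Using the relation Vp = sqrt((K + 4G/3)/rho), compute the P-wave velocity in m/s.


First compute the effective modulus:
K + 4G/3 = 54e9 + 4*57e9/3 = 130000000000.0 Pa
Then divide by density:
130000000000.0 / 2688 = 48363095.2381 Pa/(kg/m^3)
Take the square root:
Vp = sqrt(48363095.2381) = 6954.36 m/s

6954.36


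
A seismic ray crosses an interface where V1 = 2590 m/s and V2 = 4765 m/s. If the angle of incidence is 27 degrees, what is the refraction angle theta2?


sin(theta1) = sin(27 deg) = 0.45399
sin(theta2) = V2/V1 * sin(theta1) = 4765/2590 * 0.45399 = 0.835237
theta2 = arcsin(0.835237) = 56.6406 degrees

56.6406


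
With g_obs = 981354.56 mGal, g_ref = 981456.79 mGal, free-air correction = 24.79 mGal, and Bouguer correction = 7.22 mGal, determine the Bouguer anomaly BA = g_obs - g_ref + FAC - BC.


BA = g_obs - g_ref + FAC - BC
= 981354.56 - 981456.79 + 24.79 - 7.22
= -84.66 mGal

-84.66


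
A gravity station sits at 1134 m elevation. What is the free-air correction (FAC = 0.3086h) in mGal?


FAC = 0.3086 * h
= 0.3086 * 1134
= 349.9524 mGal

349.9524
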